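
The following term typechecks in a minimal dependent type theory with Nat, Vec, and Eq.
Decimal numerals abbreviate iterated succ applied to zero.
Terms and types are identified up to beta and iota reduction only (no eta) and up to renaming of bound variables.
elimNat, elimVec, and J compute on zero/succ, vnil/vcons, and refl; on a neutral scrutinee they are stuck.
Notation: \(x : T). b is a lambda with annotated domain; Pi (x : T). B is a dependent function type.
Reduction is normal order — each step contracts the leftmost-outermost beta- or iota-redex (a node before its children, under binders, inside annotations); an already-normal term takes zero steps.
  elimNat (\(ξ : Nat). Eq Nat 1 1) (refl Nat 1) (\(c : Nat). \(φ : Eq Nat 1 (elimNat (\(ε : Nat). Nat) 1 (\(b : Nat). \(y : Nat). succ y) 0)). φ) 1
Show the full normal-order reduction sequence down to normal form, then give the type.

normal-order reduction sequence:
  elimNat (\(ξ : Nat). Eq Nat 1 1) (refl Nat 1) (\(c : Nat). \(φ : Eq Nat 1 (elimNat (\(ε : Nat). Nat) 1 (\(b : Nat). \(y : Nat). succ y) 0)). φ) 1
  ~> (\(ξ : Nat). \(c : Eq Nat 1 (elimNat (\(φ : Nat). Nat) 1 (\(ε : Nat). \(b : Nat). succ b) 0)). c) 0 (elimNat (\(y : Nat). Eq Nat 1 1) (refl Nat 1) (\(e : Nat). \(ω : Eq Nat 1 (elimNat (\(w : Nat). Nat) 1 (\(ψ : Nat). \(γ : Nat). succ γ) 0)). ω) 0)
  ~> (\(ξ : Eq Nat 1 (elimNat (\(c : Nat). Nat) 1 (\(φ : Nat). \(ε : Nat). succ ε) 0)). ξ) (elimNat (\(b : Nat). Eq Nat 1 1) (refl Nat 1) (\(y : Nat). \(e : Eq Nat 1 (elimNat (\(ω : Nat). Nat) 1 (\(w : Nat). \(ψ : Nat). succ ψ) 0)). e) 0)
  ~> elimNat (\(ξ : Nat). Eq Nat 1 1) (refl Nat 1) (\(c : Nat). \(φ : Eq Nat 1 (elimNat (\(ε : Nat). Nat) 1 (\(b : Nat). \(y : Nat). succ y) 0)). φ) 0
  ~> refl Nat 1
inferred type:
  Eq Nat 1 1


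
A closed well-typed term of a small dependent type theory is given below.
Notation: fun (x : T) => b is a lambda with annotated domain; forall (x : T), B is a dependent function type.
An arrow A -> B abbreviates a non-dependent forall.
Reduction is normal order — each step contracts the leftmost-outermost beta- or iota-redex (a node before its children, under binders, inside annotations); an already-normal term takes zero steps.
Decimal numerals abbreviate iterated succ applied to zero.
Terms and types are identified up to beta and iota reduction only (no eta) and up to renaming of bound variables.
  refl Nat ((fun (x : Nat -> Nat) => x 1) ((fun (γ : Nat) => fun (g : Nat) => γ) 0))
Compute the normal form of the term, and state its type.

normal form:
  refl Nat 0
type:
  Eq Nat 0 0
observation: the leftmost-outermost redex is a beta-redex, and normalization takes 3 steps.


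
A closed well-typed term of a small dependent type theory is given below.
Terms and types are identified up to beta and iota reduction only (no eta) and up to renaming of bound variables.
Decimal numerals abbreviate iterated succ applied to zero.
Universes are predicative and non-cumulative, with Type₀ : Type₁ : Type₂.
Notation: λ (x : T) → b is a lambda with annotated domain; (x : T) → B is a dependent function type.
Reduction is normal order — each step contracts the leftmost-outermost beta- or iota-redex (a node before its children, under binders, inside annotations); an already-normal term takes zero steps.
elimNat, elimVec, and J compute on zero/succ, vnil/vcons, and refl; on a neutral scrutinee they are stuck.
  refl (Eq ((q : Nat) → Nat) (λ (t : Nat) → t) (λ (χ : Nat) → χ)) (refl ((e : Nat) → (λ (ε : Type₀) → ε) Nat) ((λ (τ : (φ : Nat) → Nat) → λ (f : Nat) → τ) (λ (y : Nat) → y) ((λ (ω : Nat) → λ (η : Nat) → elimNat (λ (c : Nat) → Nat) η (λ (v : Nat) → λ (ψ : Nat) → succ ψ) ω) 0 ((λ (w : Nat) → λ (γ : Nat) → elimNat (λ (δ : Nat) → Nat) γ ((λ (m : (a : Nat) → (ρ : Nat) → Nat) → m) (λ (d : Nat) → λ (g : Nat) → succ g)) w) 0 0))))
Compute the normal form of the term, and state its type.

reduced normal form:
  refl (Eq ((q : Nat) → Nat) (λ (t : Nat) → t) (λ (χ : Nat) → χ)) (refl ((e : Nat) → Nat) (λ (ε : Nat) → ε))
type:
  Eq (Eq ((q : Nat) → Nat) (λ (t : Nat) → t) (λ (χ : Nat) → χ)) (refl ((e : Nat) → Nat) (λ (ε : Nat) → ε)) (refl ((τ : Nat) → Nat) (λ (φ : Nat) → φ))


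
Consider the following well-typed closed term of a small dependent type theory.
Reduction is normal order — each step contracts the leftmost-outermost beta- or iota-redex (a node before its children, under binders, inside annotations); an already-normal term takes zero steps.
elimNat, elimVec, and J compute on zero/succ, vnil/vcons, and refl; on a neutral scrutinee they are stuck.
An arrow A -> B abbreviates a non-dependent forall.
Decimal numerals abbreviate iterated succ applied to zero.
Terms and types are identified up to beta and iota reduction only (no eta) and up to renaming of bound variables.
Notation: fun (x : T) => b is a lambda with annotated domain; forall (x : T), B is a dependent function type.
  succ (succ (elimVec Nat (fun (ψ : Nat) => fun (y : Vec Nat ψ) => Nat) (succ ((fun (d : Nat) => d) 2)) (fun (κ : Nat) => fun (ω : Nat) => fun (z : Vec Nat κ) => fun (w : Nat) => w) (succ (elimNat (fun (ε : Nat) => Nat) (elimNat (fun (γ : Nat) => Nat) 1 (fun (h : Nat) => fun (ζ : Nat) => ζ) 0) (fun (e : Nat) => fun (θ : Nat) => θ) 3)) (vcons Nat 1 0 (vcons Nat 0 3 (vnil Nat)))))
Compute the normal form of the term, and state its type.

reduced normal form:
  5
inferred type:
  Nat
observation: the term reaches its normal form after 12 normal-order steps.


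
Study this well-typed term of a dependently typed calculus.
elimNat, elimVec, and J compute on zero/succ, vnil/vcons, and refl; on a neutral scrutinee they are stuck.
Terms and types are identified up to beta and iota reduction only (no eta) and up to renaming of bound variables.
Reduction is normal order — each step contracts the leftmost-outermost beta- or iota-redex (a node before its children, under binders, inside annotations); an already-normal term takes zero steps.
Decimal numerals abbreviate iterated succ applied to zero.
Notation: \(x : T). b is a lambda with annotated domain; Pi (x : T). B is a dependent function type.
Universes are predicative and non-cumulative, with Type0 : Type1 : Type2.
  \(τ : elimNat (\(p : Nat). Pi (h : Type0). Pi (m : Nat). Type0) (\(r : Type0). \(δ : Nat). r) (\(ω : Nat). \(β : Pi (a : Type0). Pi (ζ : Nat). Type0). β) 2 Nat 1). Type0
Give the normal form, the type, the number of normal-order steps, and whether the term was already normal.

normal form:
  \(τ : Nat). Type0
the term's type:
  Pi (τ : Nat). Type1
normal-order step count: 9
already normal: no
first redex: an elimNat iota-redex


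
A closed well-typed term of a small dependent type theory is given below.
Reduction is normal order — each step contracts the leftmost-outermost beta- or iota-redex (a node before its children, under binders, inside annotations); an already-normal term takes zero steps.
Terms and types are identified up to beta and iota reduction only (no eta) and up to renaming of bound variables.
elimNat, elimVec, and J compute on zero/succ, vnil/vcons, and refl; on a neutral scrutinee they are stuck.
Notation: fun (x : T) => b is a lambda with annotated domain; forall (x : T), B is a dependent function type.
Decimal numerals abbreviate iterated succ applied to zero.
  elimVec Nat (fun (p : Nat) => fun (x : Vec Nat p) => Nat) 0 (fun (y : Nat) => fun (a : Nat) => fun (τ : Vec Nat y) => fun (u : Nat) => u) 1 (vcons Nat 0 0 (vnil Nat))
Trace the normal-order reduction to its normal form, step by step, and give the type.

normal-order reduction:
  elimVec Nat (fun (p : Nat) => fun (x : Vec Nat p) => Nat) 0 (fun (y : Nat) => fun (a : Nat) => fun (τ : Vec Nat y) => fun (u : Nat) => u) 1 (vcons Nat 0 0 (vnil Nat))
  ~> (fun (p : Nat) => fun (x : Nat) => fun (y : Vec Nat p) => fun (a : Nat) => a) 0 0 (vnil Nat) (elimVec Nat (fun (τ : Nat) => fun (u : Vec Nat τ) => Nat) 0 (fun (β : Nat) => fun (o : Nat) => fun (c : Vec Nat β) => fun (κ : Nat) => κ) 0 (vnil Nat))
  ~> (fun (p : Nat) => fun (x : Vec Nat 0) => fun (y : Nat) => y) 0 (vnil Nat) (elimVec Nat (fun (a : Nat) => fun (τ : Vec Nat a) => Nat) 0 (fun (u : Nat) => fun (β : Nat) => fun (o : Vec Nat u) => fun (c : Nat) => c) 0 (vnil Nat))
  ~> (fun (p : Vec Nat 0) => fun (x : Nat) => x) (vnil Nat) (elimVec Nat (fun (y : Nat) => fun (a : Vec Nat y) => Nat) 0 (fun (τ : Nat) => fun (u : Nat) => fun (β : Vec Nat τ) => fun (o : Nat) => o) 0 (vnil Nat))
  ~> (fun (p : Nat) => p) (elimVec Nat (fun (x : Nat) => fun (y : Vec Nat x) => Nat) 0 (fun (a : Nat) => fun (τ : Nat) => fun (u : Vec Nat a) => fun (β : Nat) => β) 0 (vnil Nat))
  ~> elimVec Nat (fun (p : Nat) => fun (x : Vec Nat p) => Nat) 0 (fun (y : Nat) => fun (a : Nat) => fun (τ : Vec Nat y) => fun (u : Nat) => u) 0 (vnil Nat)
  ~> 0
inferred type:
  Nat


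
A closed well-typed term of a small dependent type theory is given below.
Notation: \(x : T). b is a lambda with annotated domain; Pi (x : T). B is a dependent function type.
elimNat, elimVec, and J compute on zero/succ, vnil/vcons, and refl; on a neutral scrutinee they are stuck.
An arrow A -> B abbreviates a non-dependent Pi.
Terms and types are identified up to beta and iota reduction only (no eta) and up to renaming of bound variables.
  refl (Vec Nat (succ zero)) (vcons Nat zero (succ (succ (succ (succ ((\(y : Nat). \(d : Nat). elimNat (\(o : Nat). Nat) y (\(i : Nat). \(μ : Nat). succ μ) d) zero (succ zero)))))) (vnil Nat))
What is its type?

type:
  Eq (Vec Nat (succ zero)) (vcons Nat zero (succ (succ (succ (succ (succ zero))))) (vnil Nat)) (vcons Nat zero (succ (succ (succ (succ (succ zero))))) (vnil Nat))


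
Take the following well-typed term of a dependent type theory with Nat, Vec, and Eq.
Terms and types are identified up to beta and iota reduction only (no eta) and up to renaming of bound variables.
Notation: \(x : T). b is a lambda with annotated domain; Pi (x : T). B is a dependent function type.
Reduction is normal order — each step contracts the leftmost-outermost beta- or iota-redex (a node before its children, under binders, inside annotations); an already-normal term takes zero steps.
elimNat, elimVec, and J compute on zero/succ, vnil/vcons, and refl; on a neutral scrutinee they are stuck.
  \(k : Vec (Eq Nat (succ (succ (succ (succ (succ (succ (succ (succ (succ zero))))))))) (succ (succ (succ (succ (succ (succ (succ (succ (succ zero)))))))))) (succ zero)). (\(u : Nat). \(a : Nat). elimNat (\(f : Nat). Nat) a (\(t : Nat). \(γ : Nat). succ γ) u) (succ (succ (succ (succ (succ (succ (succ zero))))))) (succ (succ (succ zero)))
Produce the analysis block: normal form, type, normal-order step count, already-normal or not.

reduced normal form:
  \(k : Vec (Eq Nat (succ (succ (succ (succ (succ (succ (succ (succ (succ zero))))))))) (succ (succ (succ (succ (succ (succ (succ (succ (succ zero)))))))))) (succ zero)). succ (succ (succ (succ (succ (succ (succ (succ (succ (succ zero)))))))))
type:
  Pi (k : Vec (Eq Nat (succ (succ (succ (succ (succ (succ (succ (succ (succ zero))))))))) (succ (succ (succ (succ (succ (succ (succ (succ (succ zero)))))))))) (succ zero)). Nat
steps to reach normal form (normal order): 24
started in normal form: no
first redex: a beta-redex


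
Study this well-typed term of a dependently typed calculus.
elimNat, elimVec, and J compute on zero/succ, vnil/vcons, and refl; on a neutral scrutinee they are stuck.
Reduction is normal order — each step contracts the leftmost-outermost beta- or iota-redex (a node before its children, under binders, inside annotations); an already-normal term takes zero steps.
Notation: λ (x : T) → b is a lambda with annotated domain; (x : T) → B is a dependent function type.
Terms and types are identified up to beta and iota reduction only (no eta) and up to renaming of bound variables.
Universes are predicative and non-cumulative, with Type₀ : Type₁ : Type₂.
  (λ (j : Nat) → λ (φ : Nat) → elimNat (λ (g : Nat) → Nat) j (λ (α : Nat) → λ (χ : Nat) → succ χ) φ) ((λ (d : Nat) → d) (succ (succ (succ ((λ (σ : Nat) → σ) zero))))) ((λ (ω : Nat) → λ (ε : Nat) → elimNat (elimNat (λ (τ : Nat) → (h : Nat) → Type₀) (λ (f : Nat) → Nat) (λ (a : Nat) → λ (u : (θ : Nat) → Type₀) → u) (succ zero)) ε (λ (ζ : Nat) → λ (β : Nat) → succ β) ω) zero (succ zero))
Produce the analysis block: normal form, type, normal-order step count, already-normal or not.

reduced normal form:
  succ (succ (succ (succ zero)))
inferred type:
  Nat
steps to reach normal form (normal order): 11
started in normal form: no
first contracted redex: a beta-redex


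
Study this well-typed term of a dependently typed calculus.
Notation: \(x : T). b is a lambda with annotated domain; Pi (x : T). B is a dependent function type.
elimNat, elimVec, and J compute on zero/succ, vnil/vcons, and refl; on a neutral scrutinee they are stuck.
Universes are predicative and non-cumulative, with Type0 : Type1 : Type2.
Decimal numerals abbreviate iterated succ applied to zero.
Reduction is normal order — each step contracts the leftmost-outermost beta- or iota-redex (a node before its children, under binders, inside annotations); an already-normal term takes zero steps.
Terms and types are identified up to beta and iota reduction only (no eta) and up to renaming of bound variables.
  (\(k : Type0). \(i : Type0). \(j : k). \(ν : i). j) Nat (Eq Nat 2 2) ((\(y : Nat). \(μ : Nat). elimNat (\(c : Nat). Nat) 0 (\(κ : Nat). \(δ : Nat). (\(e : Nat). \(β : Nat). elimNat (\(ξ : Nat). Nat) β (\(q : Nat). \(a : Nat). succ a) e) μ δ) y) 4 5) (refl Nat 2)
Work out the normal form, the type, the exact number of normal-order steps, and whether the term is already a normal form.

reduced normal form:
  20
type:
  Nat
normal-order step count: 91
started in normal form: no
first contracted redex: a beta-redex


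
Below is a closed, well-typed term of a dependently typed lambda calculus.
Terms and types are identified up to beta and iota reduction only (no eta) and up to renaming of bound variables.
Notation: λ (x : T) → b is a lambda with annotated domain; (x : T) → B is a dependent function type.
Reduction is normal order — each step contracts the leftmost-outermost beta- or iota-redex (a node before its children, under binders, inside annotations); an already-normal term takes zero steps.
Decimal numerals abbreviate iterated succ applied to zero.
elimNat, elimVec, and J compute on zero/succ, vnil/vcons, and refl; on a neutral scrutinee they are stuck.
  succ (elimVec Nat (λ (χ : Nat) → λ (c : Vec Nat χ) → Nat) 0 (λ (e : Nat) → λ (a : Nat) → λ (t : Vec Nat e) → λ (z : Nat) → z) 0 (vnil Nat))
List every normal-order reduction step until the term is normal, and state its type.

reduction (normal order):
  succ (elimVec Nat (λ (χ : Nat) → λ (c : Vec Nat χ) → Nat) 0 (λ (e : Nat) → λ (a : Nat) → λ (t : Vec Nat e) → λ (z : Nat) → z) 0 (vnil Nat))
  ~> 1
type:
  Nat


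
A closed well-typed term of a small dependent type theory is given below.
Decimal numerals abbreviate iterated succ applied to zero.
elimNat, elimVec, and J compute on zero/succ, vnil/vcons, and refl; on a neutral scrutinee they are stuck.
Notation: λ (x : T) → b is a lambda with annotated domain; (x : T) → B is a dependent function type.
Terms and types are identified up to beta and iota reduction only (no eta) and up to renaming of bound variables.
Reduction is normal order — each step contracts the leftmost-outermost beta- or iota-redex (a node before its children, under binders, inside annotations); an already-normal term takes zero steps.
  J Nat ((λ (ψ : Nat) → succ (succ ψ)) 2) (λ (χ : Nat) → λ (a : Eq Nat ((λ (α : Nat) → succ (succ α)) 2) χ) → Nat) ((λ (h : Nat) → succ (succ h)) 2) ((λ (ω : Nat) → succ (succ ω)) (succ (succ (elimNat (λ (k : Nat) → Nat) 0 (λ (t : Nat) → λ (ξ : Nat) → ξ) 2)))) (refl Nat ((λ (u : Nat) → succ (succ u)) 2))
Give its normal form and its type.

reduced normal form:
  4
type:
  Nat


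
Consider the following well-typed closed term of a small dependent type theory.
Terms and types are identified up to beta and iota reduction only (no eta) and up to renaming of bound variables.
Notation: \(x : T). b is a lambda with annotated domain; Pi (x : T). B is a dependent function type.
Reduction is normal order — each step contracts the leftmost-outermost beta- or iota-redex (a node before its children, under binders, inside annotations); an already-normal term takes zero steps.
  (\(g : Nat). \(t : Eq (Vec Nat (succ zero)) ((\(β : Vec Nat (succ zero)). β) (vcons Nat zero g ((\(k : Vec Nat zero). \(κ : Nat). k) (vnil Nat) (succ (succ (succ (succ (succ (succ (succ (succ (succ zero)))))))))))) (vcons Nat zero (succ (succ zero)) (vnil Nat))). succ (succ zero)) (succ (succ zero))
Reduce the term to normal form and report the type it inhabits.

reduced normal form:
  \(g : Eq (Vec Nat (succ zero)) (vcons Nat zero (succ (succ zero)) (vnil Nat)) (vcons Nat zero (succ (succ zero)) (vnil Nat))). succ (succ zero)
the term's type:
  Pi (g : Eq (Vec Nat (succ zero)) (vcons Nat zero (succ (succ zero)) (vnil Nat)) (vcons Nat zero (succ (succ zero)) (vnil Nat))). Nat
observation: the leftmost-outermost redex is a beta-redex, and normalization takes 4 steps.


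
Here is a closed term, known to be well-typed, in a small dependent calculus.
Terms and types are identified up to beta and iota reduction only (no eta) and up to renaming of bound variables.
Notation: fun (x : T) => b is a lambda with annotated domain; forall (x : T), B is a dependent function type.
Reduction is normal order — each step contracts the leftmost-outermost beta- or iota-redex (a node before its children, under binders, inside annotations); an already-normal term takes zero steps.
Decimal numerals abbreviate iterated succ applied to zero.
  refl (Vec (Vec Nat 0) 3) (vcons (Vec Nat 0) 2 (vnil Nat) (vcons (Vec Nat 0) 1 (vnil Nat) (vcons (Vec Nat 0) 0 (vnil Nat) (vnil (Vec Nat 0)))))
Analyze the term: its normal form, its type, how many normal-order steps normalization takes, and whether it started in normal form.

resulting normal form:
  refl (Vec (Vec Nat 0) 3) (vcons (Vec Nat 0) 2 (vnil Nat) (vcons (Vec Nat 0) 1 (vnil Nat) (vcons (Vec Nat 0) 0 (vnil Nat) (vnil (Vec Nat 0)))))
type:
  Eq (Vec (Vec Nat 0) 3) (vcons (Vec Nat 0) 2 (vnil Nat) (vcons (Vec Nat 0) 1 (vnil Nat) (vcons (Vec Nat 0) 0 (vnil Nat) (vnil (Vec Nat 0))))) (vcons (Vec Nat 0) 2 (vnil Nat) (vcons (Vec Nat 0) 1 (vnil Nat) (vcons (Vec Nat 0) 0 (vnil Nat) (vnil (Vec Nat 0)))))
normal-order step count: 0
started in normal form: yes


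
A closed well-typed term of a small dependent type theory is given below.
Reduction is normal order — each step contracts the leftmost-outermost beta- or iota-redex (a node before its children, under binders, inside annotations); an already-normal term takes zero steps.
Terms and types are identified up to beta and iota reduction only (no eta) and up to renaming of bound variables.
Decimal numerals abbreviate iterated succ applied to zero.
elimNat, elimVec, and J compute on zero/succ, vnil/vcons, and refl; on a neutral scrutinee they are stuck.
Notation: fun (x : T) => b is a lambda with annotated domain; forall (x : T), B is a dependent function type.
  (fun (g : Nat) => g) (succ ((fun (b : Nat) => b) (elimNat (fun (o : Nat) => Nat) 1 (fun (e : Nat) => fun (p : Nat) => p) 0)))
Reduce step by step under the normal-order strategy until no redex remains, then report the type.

normal-order reduction:
  (fun (g : Nat) => g) (succ ((fun (b : Nat) => b) (elimNat (fun (o : Nat) => Nat) 1 (fun (e : Nat) => fun (p : Nat) => p) 0)))
  ~> succ ((fun (g : Nat) => g) (elimNat (fun (b : Nat) => Nat) 1 (fun (o : Nat) => fun (e : Nat) => e) 0))
  ~> succ (elimNat (fun (g : Nat) => Nat) 1 (fun (b : Nat) => fun (o : Nat) => o) 0)
  ~> 2
inferred type:
  Nat


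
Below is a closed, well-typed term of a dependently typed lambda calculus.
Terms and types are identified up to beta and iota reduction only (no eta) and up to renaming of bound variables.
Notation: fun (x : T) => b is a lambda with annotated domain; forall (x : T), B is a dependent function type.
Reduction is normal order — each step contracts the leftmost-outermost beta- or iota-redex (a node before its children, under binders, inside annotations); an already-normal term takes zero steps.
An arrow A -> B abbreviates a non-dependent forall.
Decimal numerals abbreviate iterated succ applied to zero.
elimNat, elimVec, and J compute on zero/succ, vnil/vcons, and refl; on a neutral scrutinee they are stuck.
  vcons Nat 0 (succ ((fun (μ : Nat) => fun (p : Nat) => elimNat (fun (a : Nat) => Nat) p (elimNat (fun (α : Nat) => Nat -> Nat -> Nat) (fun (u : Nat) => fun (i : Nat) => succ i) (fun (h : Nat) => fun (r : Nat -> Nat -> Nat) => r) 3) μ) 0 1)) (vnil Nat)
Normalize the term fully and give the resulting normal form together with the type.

resulting normal form:
  vcons Nat 0 2 (vnil Nat)
type:
  Vec Nat 1
observation: normalization takes exactly 3 steps under the normal-order strategy.


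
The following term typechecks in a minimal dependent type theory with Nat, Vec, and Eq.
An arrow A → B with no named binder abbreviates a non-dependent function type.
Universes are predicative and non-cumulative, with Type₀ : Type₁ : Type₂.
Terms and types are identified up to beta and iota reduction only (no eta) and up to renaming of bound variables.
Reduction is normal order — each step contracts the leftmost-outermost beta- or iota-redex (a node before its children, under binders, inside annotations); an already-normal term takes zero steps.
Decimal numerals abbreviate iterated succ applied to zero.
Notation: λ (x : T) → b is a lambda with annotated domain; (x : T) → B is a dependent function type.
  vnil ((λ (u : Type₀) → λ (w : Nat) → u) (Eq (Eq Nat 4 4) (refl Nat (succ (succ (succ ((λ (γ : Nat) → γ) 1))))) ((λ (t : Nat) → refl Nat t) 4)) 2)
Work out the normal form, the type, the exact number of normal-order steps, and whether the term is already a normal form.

resulting normal form:
  vnil (Eq (Eq Nat 4 4) (refl Nat 4) (refl Nat 4))
the term's type:
  Vec (Eq (Eq Nat 4 4) (refl Nat 4) (refl Nat 4)) 0
reduction steps (normal order): 4
already normal: no
first contracted redex: a beta-redex


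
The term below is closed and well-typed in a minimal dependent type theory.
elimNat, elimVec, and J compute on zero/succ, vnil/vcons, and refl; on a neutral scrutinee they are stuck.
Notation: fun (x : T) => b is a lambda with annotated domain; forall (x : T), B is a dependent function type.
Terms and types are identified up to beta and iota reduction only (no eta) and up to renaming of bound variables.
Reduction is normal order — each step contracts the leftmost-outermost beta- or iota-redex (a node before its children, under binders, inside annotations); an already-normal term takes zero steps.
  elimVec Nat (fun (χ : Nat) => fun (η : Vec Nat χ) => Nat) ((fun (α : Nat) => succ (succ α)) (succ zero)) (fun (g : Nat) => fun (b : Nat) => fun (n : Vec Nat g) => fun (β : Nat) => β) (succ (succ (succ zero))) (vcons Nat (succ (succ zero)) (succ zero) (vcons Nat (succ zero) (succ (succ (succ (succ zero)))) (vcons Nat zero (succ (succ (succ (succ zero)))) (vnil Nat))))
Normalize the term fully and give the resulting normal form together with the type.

normal form:
  succ (succ (succ zero))
the term's type:
  Nat


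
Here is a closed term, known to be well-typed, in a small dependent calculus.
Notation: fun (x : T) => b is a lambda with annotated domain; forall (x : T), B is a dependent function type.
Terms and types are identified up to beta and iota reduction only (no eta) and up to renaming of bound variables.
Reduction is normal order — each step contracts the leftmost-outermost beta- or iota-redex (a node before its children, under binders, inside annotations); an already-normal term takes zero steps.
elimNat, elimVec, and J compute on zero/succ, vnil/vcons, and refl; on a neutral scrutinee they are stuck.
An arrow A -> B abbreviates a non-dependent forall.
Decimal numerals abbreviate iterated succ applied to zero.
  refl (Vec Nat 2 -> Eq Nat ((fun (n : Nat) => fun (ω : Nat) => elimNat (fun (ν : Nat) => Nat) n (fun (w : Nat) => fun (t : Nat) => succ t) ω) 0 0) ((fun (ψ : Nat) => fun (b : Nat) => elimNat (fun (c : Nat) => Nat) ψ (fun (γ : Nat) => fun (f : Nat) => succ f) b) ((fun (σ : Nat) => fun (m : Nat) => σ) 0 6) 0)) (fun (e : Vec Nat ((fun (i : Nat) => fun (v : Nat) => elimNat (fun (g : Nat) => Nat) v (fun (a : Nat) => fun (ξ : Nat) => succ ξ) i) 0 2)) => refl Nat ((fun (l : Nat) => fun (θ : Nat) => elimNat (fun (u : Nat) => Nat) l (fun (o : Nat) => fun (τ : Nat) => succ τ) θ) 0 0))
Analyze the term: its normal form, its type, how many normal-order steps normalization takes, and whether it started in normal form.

normal form:
  refl (Vec Nat 2 -> Eq Nat 0 0) (fun (n : Vec Nat 2) => refl Nat 0)
inferred type:
  Eq (Vec Nat 2 -> Eq Nat 0 0) (fun (n : Vec Nat 2) => refl Nat 0) (fun (ω : Vec Nat 2) => refl Nat 0)
reduction steps (normal order): 14
already normal: no
first redex: a beta-redex


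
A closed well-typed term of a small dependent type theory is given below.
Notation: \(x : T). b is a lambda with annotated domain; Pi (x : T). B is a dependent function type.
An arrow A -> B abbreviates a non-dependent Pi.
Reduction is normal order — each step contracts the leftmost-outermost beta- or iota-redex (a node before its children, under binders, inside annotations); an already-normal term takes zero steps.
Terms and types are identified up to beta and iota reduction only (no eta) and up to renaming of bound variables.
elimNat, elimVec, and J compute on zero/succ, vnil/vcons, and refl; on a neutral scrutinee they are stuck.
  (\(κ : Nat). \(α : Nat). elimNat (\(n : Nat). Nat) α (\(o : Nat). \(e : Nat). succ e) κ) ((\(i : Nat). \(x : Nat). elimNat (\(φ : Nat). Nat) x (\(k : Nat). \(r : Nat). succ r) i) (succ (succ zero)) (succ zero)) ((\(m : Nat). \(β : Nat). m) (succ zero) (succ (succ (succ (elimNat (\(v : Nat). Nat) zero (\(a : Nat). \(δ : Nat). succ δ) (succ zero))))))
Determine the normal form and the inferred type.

resulting normal form:
  succ (succ (succ (succ zero)))
type:
  Nat
observation: contracting a beta-redex first, the term normalizes in 23 steps.


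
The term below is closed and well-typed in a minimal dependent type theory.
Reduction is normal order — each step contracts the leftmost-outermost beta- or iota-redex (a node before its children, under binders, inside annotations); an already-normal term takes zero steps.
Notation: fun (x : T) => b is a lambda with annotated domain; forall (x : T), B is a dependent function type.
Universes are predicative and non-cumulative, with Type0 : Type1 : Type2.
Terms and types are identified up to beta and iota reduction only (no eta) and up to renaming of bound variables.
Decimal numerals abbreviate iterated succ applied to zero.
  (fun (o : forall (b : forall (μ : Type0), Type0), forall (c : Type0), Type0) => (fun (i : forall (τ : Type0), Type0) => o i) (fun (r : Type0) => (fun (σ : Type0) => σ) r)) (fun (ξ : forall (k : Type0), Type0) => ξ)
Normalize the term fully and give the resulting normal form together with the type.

normal form:
  fun (o : Type0) => o
inferred type:
  forall (o : Type0), Type0
observation: the first redex contracted is a beta-redex; the normal form is reached in 4 normal-order steps.


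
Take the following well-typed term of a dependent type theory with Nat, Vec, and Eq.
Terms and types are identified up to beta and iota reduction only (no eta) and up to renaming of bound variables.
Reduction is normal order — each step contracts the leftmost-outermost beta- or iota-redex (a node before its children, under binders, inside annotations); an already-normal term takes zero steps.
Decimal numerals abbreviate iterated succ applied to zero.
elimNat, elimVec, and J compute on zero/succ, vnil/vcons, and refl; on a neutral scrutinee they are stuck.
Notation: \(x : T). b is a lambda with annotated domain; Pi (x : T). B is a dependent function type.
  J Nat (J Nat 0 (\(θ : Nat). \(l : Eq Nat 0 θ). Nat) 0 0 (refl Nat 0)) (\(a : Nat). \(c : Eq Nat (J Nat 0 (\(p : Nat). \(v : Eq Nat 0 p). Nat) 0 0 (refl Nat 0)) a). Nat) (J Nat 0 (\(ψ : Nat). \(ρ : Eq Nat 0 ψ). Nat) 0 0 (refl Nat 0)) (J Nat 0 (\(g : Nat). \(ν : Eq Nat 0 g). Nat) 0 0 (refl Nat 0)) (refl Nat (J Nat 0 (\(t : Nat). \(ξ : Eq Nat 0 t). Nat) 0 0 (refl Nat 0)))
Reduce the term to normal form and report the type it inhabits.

normal form:
  0
the term's type:
  Nat
observation: normalization takes exactly 2 steps under the normal-order strategy.


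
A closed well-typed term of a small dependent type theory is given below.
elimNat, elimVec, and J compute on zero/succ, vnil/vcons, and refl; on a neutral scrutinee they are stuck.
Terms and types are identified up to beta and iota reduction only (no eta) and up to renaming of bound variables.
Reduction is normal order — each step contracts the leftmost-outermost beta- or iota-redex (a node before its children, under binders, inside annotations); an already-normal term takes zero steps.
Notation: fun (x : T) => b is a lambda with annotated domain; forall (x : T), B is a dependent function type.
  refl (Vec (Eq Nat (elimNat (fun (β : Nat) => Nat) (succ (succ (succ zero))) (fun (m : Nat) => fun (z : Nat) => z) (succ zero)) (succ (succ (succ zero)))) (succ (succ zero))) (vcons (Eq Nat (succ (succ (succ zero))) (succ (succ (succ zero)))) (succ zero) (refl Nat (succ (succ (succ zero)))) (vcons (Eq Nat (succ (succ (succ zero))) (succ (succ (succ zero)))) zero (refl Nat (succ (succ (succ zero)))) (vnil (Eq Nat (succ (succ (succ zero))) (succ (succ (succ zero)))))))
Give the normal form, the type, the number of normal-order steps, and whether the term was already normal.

reduced normal form:
  refl (Vec (Eq Nat (succ (succ (succ zero))) (succ (succ (succ zero)))) (succ (succ zero))) (vcons (Eq Nat (succ (succ (succ zero))) (succ (succ (succ zero)))) (succ zero) (refl Nat (succ (succ (succ zero)))) (vcons (Eq Nat (succ (succ (succ zero))) (succ (succ (succ zero)))) zero (refl Nat (succ (succ (succ zero)))) (vnil (Eq Nat (succ (succ (succ zero))) (succ (succ (succ zero)))))))
inferred type:
  Eq (Vec (Eq Nat (succ (succ (succ zero))) (succ (succ (succ zero)))) (succ (succ zero))) (vcons (Eq Nat (succ (succ (succ zero))) (succ (succ (succ zero)))) (succ zero) (refl Nat (succ (succ (succ zero)))) (vcons (Eq Nat (succ (succ (succ zero))) (succ (succ (succ zero)))) zero (refl Nat (succ (succ (succ zero)))) (vnil (Eq Nat (succ (succ (succ zero))) (succ (succ (succ zero))))))) (vcons (Eq Nat (succ (succ (succ zero))) (succ (succ (succ zero)))) (succ zero) (refl Nat (succ (succ (succ zero)))) (vcons (Eq Nat (succ (succ (succ zero))) (succ (succ (succ zero)))) zero (refl Nat (succ (succ (succ zero)))) (vnil (Eq Nat (succ (succ (succ zero))) (succ (succ (succ zero)))))))
reduction steps (normal order): 4
already normal: no
first contracted redex: an elimNat iota-redex


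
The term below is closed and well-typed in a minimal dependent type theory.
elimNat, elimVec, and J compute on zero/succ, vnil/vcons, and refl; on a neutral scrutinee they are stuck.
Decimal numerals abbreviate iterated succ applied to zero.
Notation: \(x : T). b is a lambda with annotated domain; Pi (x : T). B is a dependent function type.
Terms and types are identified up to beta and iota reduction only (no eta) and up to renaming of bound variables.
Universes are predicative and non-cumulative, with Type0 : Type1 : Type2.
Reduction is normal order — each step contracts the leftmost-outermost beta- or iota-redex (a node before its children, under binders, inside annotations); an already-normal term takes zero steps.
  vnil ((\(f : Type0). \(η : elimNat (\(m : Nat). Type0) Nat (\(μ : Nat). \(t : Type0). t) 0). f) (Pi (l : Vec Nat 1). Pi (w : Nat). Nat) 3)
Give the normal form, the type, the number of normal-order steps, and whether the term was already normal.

resulting normal form:
  vnil (Pi (f : Vec Nat 1). Pi (η : Nat). Nat)
inferred type:
  Vec (Pi (f : Vec Nat 1). Pi (η : Nat). Nat) 0
normal-order step count: 2
already normal: no
first redex: a beta-redex


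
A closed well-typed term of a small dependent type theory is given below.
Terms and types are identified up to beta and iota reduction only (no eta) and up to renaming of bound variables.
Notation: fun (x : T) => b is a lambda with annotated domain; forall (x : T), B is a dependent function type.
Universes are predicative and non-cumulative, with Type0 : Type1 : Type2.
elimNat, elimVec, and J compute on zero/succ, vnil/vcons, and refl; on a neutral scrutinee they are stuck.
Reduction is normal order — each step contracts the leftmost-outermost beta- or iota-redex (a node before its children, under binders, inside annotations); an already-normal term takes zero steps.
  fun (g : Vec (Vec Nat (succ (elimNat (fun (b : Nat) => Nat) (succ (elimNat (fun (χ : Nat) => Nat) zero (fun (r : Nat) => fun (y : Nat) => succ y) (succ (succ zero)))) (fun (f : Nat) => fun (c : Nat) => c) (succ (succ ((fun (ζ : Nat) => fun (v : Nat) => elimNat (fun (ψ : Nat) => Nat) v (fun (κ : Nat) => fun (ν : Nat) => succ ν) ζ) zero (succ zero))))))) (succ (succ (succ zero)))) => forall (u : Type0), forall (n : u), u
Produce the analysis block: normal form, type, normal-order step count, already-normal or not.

reduced normal form:
  fun (g : Vec (Vec Nat (succ (succ (succ (succ zero))))) (succ (succ (succ zero)))) => forall (b : Type0), forall (χ : b), b
type:
  forall (g : Vec (Vec Nat (succ (succ (succ (succ zero))))) (succ (succ (succ zero)))), Type1
steps to reach normal form (normal order): 20
term was already normal: no
first contracted redex: an elimNat iota-redex


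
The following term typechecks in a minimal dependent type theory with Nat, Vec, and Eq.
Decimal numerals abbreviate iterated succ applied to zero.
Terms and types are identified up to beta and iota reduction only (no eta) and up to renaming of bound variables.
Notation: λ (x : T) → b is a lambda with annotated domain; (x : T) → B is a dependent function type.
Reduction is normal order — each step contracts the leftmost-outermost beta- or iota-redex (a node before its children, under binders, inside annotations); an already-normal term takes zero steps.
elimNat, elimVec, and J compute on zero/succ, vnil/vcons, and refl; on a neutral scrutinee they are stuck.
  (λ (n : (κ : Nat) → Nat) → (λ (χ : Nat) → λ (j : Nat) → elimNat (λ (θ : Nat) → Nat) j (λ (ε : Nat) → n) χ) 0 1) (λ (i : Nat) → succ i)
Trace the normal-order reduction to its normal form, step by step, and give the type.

normal-order reduction:
  (λ (n : (κ : Nat) → Nat) → (λ (χ : Nat) → λ (j : Nat) → elimNat (λ (θ : Nat) → Nat) j (λ (ε : Nat) → n) χ) 0 1) (λ (i : Nat) → succ i)
  ~> (λ (n : Nat) → λ (κ : Nat) → elimNat (λ (χ : Nat) → Nat) κ (λ (j : Nat) → λ (θ : Nat) → succ θ) n) 0 1
  ~> (λ (n : Nat) → elimNat (λ (κ : Nat) → Nat) n (λ (χ : Nat) → λ (j : Nat) → succ j) 0) 1
  ~> elimNat (λ (n : Nat) → Nat) 1 (λ (κ : Nat) → λ (χ : Nat) → succ χ) 0
  ~> 1
the term's type:
  Nat


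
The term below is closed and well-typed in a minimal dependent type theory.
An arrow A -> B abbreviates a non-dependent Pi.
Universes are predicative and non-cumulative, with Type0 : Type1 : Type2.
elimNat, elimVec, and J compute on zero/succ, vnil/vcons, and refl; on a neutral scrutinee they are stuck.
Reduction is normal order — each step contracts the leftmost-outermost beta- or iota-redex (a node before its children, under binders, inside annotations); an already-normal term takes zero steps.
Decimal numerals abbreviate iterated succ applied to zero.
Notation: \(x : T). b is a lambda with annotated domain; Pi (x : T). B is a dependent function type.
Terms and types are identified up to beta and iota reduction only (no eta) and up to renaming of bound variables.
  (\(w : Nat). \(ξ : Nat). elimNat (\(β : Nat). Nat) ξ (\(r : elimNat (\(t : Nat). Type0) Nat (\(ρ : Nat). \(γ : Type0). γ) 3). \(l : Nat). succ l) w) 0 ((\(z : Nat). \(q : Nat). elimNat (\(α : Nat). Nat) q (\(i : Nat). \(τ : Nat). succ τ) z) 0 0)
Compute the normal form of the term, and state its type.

reduced normal form:
  0
type:
  Nat
observation: the term reaches its normal form after 6 normal-order steps.


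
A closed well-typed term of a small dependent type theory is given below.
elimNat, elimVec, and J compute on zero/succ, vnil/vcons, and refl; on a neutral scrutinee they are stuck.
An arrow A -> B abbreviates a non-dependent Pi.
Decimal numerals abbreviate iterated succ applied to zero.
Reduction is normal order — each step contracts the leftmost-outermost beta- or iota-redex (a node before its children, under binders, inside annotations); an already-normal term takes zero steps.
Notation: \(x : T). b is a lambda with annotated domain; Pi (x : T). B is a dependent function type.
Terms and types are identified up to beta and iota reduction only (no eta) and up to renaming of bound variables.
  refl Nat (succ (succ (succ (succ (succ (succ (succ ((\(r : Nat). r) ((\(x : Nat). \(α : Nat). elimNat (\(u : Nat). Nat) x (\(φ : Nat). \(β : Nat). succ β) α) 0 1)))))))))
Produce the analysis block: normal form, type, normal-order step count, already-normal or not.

resulting normal form:
  refl Nat 8
type:
  Eq Nat 8 8
normal-order step count: 7
term was already normal: no
first redex: a beta-redex


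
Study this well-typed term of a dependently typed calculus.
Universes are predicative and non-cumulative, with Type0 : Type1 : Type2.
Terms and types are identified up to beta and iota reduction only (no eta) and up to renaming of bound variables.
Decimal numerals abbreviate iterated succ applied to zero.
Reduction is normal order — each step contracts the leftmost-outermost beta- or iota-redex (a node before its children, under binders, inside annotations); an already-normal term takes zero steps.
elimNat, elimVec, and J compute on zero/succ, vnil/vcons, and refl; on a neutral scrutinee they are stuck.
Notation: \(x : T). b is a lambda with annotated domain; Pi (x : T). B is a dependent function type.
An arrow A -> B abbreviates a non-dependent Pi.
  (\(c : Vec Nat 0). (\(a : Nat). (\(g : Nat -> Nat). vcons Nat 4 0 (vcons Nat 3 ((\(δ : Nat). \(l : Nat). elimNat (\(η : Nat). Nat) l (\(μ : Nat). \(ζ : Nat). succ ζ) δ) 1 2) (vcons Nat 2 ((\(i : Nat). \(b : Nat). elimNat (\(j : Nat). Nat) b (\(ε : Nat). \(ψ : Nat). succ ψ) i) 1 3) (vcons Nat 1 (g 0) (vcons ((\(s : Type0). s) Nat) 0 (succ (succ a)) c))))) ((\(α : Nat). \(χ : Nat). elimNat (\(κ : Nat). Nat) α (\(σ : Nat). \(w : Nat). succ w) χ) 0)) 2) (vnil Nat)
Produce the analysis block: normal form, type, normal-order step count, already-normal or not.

resulting normal form:
  vcons Nat 4 0 (vcons Nat 3 3 (vcons Nat 2 4 (vcons Nat 1 0 (vcons Nat 0 4 (vnil Nat)))))
inferred type:
  Vec Nat 5
steps to reach normal form (normal order): 19
already normal: no
first redex: a beta-redex


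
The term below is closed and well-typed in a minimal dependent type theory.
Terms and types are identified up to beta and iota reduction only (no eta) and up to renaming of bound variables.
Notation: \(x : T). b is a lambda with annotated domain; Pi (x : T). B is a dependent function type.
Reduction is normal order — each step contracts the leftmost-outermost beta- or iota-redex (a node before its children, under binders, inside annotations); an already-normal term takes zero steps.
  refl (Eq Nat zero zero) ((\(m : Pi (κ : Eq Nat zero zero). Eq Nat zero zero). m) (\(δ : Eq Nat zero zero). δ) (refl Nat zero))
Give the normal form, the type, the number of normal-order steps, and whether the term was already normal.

reduced normal form:
  refl (Eq Nat zero zero) (refl Nat zero)
the term's type:
  Eq (Eq Nat zero zero) (refl Nat zero) (refl Nat zero)
normal-order step count: 2
started in normal form: no
first redex: a beta-redex


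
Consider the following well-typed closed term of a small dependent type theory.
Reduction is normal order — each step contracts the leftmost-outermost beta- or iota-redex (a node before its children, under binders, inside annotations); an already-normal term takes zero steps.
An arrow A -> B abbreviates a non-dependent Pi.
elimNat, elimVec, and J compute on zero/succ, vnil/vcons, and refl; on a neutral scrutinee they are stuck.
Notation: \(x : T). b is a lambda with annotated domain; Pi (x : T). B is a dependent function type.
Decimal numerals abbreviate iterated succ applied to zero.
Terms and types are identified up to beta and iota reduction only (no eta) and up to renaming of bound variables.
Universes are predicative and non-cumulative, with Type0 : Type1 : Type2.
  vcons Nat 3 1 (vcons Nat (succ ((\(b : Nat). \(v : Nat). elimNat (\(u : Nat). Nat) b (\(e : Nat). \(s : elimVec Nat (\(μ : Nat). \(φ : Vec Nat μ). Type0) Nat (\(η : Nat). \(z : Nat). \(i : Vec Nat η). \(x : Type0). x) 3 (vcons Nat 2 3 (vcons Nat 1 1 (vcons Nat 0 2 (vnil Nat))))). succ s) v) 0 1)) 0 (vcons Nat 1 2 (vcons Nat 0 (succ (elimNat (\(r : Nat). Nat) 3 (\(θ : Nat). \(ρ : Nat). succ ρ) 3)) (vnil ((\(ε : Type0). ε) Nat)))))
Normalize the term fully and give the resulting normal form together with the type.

resulting normal form:
  vcons Nat 3 1 (vcons Nat 2 0 (vcons Nat 1 2 (vcons Nat 0 7 (vnil Nat))))
inferred type:
  Vec Nat 4
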